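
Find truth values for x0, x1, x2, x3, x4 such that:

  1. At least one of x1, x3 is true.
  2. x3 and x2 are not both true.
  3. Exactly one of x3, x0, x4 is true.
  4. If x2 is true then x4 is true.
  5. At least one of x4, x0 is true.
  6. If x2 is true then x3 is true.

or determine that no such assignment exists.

x0=T, x1=T, x2=F, x3=F, x4=F

  (1) {x1, x3}: 1 true — at least one ✓
  (2) x3=F, x2=F — not both ✓
  (3) {x3, x0, x4}: 1 true — exactly one ✓
  (4) x2=F ⇒ x4: vacuous ✓
  (5) {x4, x0}: 1 true — at least one ✓
  (6) x2=F ⇒ x3: vacuous ✓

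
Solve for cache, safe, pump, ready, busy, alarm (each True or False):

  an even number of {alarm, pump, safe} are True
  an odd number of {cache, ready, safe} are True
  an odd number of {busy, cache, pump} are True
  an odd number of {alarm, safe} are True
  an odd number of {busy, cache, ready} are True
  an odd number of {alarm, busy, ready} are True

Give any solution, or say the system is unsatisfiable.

Unsatisfiable

Adding constraints 1, 2, 3, 6 mod 2: every variable appears an even number of times on the left, so the left side is 0.
But the right sides sum to 1 (mod 2). 0 ≠ 1 — the system is inconsistent.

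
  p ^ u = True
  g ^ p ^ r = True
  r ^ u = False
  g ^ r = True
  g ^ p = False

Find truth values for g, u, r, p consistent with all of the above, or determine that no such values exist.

g = False, u = True, r = True, p = False

p ^ u = F ^ T = True ✓
g ^ p ^ r = F ^ F ^ T = True ✓
r ^ u = T ^ T = False ✓
g ^ r = F ^ T = True ✓
g ^ p = F ^ F = False ✓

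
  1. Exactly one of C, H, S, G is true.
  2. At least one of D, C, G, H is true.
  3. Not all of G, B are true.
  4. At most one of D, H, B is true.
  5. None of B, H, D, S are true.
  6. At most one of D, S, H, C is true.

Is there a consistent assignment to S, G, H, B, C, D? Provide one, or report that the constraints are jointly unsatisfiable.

S=F; G=F; H=F; B=F; C=T; D=F

  (1) {C, H, S, G}: 1 true — exactly one ✓
  (2) {D, C, G, H}: 1 true — at least one ✓
  (3) {G, B}: 0/2 true — not all ✓
  (4) {D, H, B}: 0 true — at most one ✓
  (5) {B, H, D, S}: 0 true — none ✓
  (6) {D, S, H, C}: 1 true — at most one ✓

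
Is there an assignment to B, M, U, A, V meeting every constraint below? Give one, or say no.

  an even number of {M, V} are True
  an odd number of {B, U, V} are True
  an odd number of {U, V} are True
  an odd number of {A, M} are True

B = False, M = False, U = True, A = True, V = False

{M, V}: 0 true → even ✓
{B, U, V}: 1 true → odd ✓
{U, V}: 1 true → odd ✓
{A, M}: 1 true → odd ✓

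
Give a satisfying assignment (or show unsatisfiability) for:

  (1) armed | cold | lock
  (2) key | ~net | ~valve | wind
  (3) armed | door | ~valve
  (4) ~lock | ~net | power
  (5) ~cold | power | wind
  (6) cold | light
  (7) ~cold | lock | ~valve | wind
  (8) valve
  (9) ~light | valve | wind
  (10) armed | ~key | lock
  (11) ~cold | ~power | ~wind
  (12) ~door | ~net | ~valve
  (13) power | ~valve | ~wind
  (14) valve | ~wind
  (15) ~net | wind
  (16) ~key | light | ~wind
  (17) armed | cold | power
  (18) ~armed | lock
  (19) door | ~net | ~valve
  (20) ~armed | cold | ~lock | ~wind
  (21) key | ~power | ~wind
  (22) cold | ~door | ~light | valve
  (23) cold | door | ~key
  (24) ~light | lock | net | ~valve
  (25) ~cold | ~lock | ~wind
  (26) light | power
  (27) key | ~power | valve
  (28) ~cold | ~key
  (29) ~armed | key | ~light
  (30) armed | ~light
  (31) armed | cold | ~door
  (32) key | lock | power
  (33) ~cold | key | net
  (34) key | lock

Unit clause (valve) forces valve = True.
Set key = True.
  then (~cold | ~key) forces cold = False.
  then (cold | light) forces light = True.
  then (cold | door | ~key) forces door = True.
  then (armed | ~light) forces armed = True.
  then (~door | ~net | ~valve) forces net = False.
  then (~armed | lock) forces lock = True.
  then (~armed | cold | ~lock | ~wind) forces wind = False.
Set power = False.
All clauses satisfied.

key = True; power = False; lock = True; cold = False; net = False; armed = True; wind = False; door = True; light = True; valve = True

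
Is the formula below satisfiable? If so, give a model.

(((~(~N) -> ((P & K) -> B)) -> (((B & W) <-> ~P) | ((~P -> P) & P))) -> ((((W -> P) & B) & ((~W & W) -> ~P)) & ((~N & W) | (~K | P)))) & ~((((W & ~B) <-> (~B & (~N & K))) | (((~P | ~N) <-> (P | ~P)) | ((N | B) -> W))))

The conjunct ~((((W & ~B) <-> (~B & (~N & K))) | (((~P | ~N) <-> (P | ~P)) | ((N | B) -> W)))) is unsatisfiable on its own:
  P = True: simplifies to ~((((W & ~B) <-> (~B & (~N & K))) | (~N | ((N | B) -> W)))).
    N = True: simplifies to ~((~((W & ~B)) | W)).
      W = True: this becomes ~((~(~B) | True)) = False.
      W = False: this becomes ~((True | False)) = False.
    N = False: this becomes ~((((W & ~B) <-> (~B & K)) | True)) = False.
  P = False: this becomes ~((((W & ~B) <-> (~B & (~N & K))) | True)) = False.
So the whole conjunction is unsatisfiable.

No satisfying assignment exists.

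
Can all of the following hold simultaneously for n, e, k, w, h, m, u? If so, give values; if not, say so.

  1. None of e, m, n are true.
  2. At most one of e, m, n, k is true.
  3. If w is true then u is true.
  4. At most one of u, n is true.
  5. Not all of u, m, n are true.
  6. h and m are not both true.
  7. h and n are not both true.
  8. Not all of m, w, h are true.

n = False, e = False, k = False, w = False, h = False, m = False, u = True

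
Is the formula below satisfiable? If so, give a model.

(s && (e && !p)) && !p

p=F, s=T, e=T

  s && (e && !p) = True
    e && !p = True
      !p = True
  !p = True
Both conjuncts True, so the formula holds.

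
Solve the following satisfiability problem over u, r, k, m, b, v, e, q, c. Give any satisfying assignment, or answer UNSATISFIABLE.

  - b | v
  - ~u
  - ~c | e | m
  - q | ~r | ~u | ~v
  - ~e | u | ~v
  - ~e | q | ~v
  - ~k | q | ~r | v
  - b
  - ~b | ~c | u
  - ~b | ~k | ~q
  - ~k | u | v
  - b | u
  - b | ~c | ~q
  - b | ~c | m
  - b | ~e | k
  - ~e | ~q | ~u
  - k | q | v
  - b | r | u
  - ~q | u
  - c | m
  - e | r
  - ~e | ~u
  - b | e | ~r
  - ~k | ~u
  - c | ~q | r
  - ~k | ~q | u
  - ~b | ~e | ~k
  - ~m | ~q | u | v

Unit clause (~u) forces u = False.
Unit clause (b) forces b = True.
In (~b | ~c | u) only ~c is left, so c = False.
In (~q | u) only ~q is left, so q = False.
In (c | m) only m is left, so m = True.
Try r = False:
  (e | r) forces e = True.
  (~e | u | ~v) forces v = False.
  (~k | u | v) forces k = False.
  clause (k | q | v) is falsified — backtrack.
So r = True.
Set k = False.
  then (k | q | v) forces v = True.
  then (~e | u | ~v) forces e = False.
All clauses satisfied.

u: False, r: True, k: False, m: True, b: True, v: True, e: False, q: False, c: False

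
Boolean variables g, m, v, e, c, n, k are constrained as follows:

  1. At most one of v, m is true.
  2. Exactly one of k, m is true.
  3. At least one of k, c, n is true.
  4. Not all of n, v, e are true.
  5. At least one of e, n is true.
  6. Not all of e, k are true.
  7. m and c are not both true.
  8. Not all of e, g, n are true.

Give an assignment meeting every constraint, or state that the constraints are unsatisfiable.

g: True; m: False; v: False; e: False; c: False; n: True; k: True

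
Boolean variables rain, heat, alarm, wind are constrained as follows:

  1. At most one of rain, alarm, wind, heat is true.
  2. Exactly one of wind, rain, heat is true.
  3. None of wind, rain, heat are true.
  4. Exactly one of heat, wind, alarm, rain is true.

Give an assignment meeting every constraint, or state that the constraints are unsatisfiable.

No satisfying assignment exists.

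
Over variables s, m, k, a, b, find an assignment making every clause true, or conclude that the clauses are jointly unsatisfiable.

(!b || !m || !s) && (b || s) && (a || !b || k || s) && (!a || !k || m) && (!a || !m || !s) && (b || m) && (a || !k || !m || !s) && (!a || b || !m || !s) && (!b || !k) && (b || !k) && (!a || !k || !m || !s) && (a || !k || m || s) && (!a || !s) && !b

Unit clause (!b) forces b = False.
In (b || s) only s is left, so s = True.
In (b || m) only m is left, so m = True.
In (!a || b || !m || !s) only !a is left, so a = False.
In (b || !k) only !k is left, so k = False.
All clauses satisfied.

s = True, m = True, k = False, a = False, b = False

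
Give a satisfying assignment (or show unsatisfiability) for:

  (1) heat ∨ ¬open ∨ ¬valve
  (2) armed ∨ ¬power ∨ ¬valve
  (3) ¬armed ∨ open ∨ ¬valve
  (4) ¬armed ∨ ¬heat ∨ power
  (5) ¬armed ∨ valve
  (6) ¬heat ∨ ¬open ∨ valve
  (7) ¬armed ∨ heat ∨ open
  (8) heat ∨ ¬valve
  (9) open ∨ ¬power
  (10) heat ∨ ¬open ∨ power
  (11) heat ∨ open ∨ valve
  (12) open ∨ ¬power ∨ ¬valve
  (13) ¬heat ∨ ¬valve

Try armed = True:
  (¬armed ∨ valve) forces valve = True.
  (¬armed ∨ open ∨ ¬valve) forces open = True.
  (heat ∨ ¬open ∨ ¬valve) forces heat = True.
  clause (¬heat ∨ ¬valve) is falsified — backtrack.
So armed = False.
Set open = False.
  then (open ∨ ¬power) forces power = False.
Try heat = False:
  (heat ∨ ¬valve) forces valve = False.
  clause (heat ∨ open ∨ valve) is falsified — backtrack.
So heat = True.
  then (¬heat ∨ ¬valve) forces valve = False.
All clauses satisfied.

armed = False, open = False, power = False, heat = True, valve = False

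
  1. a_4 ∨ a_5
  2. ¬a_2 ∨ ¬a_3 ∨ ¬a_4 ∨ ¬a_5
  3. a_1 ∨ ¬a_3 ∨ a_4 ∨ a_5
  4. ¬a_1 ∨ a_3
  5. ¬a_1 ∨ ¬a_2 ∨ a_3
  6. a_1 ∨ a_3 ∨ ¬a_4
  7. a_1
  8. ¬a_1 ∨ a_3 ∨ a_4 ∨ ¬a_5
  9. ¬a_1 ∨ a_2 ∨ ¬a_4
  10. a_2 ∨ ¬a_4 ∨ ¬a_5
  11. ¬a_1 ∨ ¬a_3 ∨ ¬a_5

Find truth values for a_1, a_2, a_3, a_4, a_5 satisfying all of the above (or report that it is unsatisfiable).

a_1 = True; a_2 = True; a_3 = True; a_4 = True; a_5 = False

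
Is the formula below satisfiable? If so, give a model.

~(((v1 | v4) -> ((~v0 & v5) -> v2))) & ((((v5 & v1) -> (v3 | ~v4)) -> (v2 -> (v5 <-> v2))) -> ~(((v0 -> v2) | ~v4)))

Unsatisfiable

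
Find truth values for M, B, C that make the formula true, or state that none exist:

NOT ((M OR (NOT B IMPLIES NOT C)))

M: False, B: False, C: True

  NOT ((M OR (NOT B IMPLIES NOT C))) = True
    M OR (NOT B IMPLIES NOT C) = False
      NOT B IMPLIES NOT C = False
        NOT B = True
        NOT C = False
The formula evaluates to True.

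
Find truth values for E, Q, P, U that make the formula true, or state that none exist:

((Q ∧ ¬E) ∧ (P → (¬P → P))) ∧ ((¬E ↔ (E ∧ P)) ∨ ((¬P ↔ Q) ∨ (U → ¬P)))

E: False, Q: True, P: True, U: False

  (Q ∧ ¬E) ∧ (P → (¬P → P)) = True
    Q ∧ ¬E = True
      ¬E = True
    P → (¬P → P) = True
      ¬P → P = True
        ¬P = False
  (¬E ↔ (E ∧ P)) ∨ ((¬P ↔ Q) ∨ (U → ¬P)) = True
    ¬E ↔ (E ∧ P) = False
      ¬E = True
      E ∧ P = False
    (¬P ↔ Q) ∨ (U → ¬P) = True
      ¬P ↔ Q = False
        ¬P = False
      U → ¬P = True
        ¬P = False
Both conjuncts True, so the formula holds.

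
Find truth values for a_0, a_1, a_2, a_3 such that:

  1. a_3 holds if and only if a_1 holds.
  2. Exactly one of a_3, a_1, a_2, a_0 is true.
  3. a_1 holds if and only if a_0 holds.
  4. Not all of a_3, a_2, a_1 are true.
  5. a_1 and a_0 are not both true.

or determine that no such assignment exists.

a_0=F, a_1=F, a_2=T, a_3=F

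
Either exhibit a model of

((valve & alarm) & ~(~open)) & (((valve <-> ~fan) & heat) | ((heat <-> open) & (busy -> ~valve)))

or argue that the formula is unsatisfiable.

busy = False; heat = True; fan = False; open = True; alarm = True; valve = True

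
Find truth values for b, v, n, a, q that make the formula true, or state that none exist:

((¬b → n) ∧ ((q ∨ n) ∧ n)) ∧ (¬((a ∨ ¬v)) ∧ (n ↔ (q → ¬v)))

b = False, v = True, n = True, a = False, q = False

  (¬b → n) ∧ ((q ∨ n) ∧ n) = True
    ¬b → n = True
      ¬b = True
    (q ∨ n) ∧ n = True
      q ∨ n = True
  ¬((a ∨ ¬v)) ∧ (n ↔ (q → ¬v)) = True
    ¬((a ∨ ¬v)) = True
      a ∨ ¬v = False
        ¬v = False
    n ↔ (q → ¬v) = True
      q → ¬v = True
        ¬v = False
Both conjuncts True, so the formula holds.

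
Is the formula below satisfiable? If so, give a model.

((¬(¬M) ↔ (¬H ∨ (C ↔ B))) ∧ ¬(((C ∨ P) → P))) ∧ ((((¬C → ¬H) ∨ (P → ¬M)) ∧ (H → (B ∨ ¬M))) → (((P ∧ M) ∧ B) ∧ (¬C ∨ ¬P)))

Case P = True: the conjunct ¬(((C ∨ P) → P)) becomes ¬((True → True)) = False.
Case P = False: the formula simplifies to ((¬(¬M) ↔ (¬H ∨ (C ↔ B))) ∧ ¬(¬C)) ∧ ¬((H → (B ∨ ¬M))).
  M = True: simplifies to ((¬H ∨ (C ↔ B)) ∧ ¬(¬C)) ∧ ¬((H → B)).
    C = True: simplifies to (¬H ∨ B) ∧ ¬((H → B)).
      H = True: simplifies to B ∧ ¬B.
        B = True: the conjunct ¬B is False.
        B = False: the conjunct B is False.
      H = False: the conjunct ¬((H → B)) becomes ¬((False → B)) = False.
    C = False: the conjunct ¬(¬C) becomes ¬(¬False) = False.
  M = False: the conjunct ¬((H → (B ∨ ¬M))) becomes ¬((H → True)) = False.
Both cases fail — unsatisfiable.

Unsatisfiable — no assignment works.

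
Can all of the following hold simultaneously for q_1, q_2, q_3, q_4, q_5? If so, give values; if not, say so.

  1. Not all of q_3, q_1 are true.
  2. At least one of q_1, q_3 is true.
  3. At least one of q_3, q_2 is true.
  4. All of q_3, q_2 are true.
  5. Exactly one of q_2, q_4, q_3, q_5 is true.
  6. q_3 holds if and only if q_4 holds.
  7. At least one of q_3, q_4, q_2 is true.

Case q_2 = True:
  (4) forces q_3 = True.
  Constraint (5) is violated (q_2=T, q_3=T) — contradiction.
Case q_2 = False:
  Constraint (4) is violated (q_2=F) — contradiction.
Both cases fail — unsatisfiable.

The formula is unsatisfiable.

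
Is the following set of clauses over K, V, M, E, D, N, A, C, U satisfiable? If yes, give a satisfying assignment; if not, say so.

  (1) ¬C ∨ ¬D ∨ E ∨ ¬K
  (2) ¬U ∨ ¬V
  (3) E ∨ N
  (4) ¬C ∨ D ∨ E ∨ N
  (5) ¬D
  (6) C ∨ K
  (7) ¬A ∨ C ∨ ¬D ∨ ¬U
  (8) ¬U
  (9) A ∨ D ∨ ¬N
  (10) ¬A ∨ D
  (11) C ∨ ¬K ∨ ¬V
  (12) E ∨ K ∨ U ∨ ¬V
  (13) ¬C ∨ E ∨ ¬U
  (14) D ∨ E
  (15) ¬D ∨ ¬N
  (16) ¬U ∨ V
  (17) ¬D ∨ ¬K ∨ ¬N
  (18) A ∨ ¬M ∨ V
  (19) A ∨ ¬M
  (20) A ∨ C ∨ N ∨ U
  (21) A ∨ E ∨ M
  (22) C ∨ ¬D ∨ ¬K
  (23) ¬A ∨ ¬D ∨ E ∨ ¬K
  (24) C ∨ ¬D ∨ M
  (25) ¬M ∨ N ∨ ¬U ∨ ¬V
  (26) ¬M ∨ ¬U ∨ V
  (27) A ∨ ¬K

K = False; V = True; M = False; E = True; D = False; N = False; A = False; C = True; U = False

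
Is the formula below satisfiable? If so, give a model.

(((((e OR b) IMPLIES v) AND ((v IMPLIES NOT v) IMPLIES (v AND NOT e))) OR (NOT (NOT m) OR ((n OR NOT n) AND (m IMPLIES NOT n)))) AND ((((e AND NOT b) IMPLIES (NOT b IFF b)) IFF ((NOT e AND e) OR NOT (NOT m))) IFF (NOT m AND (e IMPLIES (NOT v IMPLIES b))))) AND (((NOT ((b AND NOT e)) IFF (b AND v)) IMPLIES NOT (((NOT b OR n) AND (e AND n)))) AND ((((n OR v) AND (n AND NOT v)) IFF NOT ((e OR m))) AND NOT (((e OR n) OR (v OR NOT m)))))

UNSATISFIABLE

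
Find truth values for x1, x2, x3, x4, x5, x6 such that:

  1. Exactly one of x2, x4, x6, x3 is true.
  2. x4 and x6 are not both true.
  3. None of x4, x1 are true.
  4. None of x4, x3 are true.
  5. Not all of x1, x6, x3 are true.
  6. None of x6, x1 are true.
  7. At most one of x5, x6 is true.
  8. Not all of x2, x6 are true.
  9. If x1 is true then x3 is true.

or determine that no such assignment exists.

x1 = False, x2 = True, x3 = False, x4 = False, x5 = True, x6 = False

  (1) {x2, x4, x6, x3}: 1 true — exactly one ✓
  (2) x4=F, x6=F — not both ✓
  (3) {x4, x1}: 0 true — none ✓
  (4) {x4, x3}: 0 true — none ✓
  (5) {x1, x6, x3}: 0/3 true — not all ✓
  (6) {x6, x1}: 0 true — none ✓
  (7) {x5, x6}: 1 true — at most one ✓
  (8) {x2, x6}: 1/2 true — not all ✓
  (9) x1=F ⇒ x3: vacuous ✓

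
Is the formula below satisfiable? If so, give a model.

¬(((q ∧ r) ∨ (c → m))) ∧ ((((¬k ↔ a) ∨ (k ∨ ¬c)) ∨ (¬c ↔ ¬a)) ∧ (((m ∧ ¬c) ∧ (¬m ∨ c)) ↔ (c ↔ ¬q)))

q: True, c: True, a: True, k: True, m: False, r: False

  ¬(((q ∧ r) ∨ (c → m))) = True
    (q ∧ r) ∨ (c → m) = False
      q ∧ r = False
      c → m = False
  (((¬k ↔ a) ∨ (k ∨ ¬c)) ∨ (¬c ↔ ¬a)) ∧ (((m ∧ ¬c) ∧ (¬m ∨ c)) ↔ (c ↔ ¬q)) = True
    ((¬k ↔ a) ∨ (k ∨ ¬c)) ∨ (¬c ↔ ¬a) = True
      (¬k ↔ a) ∨ (k ∨ ¬c) = True
        ¬k ↔ a = False
          ¬k = False
        k ∨ ¬c = True
          ¬c = False
      ¬c ↔ ¬a = True
        ¬c = False
        ¬a = False
    ((m ∧ ¬c) ∧ (¬m ∨ c)) ↔ (c ↔ ¬q) = True
      (m ∧ ¬c) ∧ (¬m ∨ c) = False
        m ∧ ¬c = False
          ¬c = False
        ¬m ∨ c = True
          ¬m = True
      c ↔ ¬q = False
        ¬q = False
Both conjuncts True, so the formula holds.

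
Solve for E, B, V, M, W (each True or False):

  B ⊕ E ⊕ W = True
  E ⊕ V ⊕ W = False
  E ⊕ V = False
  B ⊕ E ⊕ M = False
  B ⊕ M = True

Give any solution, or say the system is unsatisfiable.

E = True, B = False, V = True, M = True, W = False

B ⊕ E ⊕ W = F ⊕ T ⊕ F = True ✓
E ⊕ V ⊕ W = T ⊕ T ⊕ F = False ✓
E ⊕ V = T ⊕ T = False ✓
B ⊕ E ⊕ M = F ⊕ T ⊕ T = False ✓
B ⊕ M = F ⊕ T = True ✓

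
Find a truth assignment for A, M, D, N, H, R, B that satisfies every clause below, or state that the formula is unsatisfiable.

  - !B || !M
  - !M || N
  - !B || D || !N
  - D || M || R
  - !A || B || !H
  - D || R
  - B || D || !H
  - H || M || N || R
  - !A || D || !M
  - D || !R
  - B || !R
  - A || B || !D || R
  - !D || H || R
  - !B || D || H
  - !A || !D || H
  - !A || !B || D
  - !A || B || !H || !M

A = True, M = False, D = True, N = False, H = True, R = True, B = True

Set A = True.
Try M = True:
  (!B || !M) forces B = False.
  (!M || N) forces N = True.
  (!A || B || !H) forces H = False.
  (!A || D || !M) forces D = True.
  clause (!A || !D || H) is falsified — backtrack.
So M = False.
Set D = True.
  then (!A || !D || H) forces H = True.
  then (!A || B || !H) forces B = True.
Set N = False.
Set R = True.
All clauses satisfied.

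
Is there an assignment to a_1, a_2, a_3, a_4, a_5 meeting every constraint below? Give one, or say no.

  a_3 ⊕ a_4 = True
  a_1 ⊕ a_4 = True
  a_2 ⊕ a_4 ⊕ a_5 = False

a_1 = False, a_2 = False, a_3 = False, a_4 = True, a_5 = True

a_3 ⊕ a_4 = F ⊕ T = True ✓
a_1 ⊕ a_4 = F ⊕ T = True ✓
a_2 ⊕ a_4 ⊕ a_5 = F ⊕ T ⊕ T = False ✓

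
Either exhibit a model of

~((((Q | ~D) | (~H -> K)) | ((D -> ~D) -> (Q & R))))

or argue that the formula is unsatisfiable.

Case D = True: the formula becomes ~(((Q | (~H -> K)) | True)) = False.
Case D = False: the formula becomes ~((True | (Q & R))) = False.
Both cases fail — unsatisfiable.

The formula is unsatisfiable.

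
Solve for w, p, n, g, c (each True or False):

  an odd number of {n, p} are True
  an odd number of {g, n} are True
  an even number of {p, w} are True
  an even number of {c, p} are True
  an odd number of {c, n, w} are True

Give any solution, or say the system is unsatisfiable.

w = False, p = False, n = True, g = False, c = False

{n, p}: 1 true → odd ✓
{g, n}: 1 true → odd ✓
{p, w}: 0 true → even ✓
{c, p}: 0 true → even ✓
{c, n, w}: 1 true → odd ✓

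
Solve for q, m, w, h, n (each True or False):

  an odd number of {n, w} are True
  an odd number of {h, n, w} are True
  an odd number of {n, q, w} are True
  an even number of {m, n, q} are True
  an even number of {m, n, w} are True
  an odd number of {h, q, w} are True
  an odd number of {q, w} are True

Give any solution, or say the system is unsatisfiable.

Adding constraints 1, 2, 4, 5, 6 mod 2: every variable appears an even number of times on the left, so the left side is 0.
But the right sides sum to 1 (mod 2). 0 ≠ 1 — the system is inconsistent.

Unsatisfiable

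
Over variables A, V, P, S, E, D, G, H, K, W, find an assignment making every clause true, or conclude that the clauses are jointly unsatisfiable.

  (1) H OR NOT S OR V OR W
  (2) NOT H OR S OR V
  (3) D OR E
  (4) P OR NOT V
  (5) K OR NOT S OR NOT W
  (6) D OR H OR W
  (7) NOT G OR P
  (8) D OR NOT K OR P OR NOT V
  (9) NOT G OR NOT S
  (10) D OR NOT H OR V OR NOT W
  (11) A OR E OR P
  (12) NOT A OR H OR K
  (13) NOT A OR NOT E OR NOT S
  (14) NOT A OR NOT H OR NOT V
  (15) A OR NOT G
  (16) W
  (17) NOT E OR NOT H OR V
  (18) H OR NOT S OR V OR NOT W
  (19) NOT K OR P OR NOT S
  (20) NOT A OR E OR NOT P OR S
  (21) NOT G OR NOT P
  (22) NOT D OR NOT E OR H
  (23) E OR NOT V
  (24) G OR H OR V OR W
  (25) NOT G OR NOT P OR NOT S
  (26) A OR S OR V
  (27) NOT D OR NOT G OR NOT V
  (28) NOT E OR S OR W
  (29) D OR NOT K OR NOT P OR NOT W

A=F; V=F; P=T; S=T; E=F; D=T; G=F; H=T; K=T; W=T

Unit clause (W) forces W = True.
Set A = False.
  then (A OR NOT G) forces G = False.
Set V = False.
  then (A OR S OR V) forces S = True.
  then (K OR NOT S OR NOT W) forces K = True.
  then (H OR NOT S OR V OR NOT W) forces H = True.
  then (NOT K OR P OR NOT S) forces P = True.
  then (D OR NOT K OR NOT P OR NOT W) forces D = True.
  then (NOT E OR NOT H OR V) forces E = False.
All clauses satisfied.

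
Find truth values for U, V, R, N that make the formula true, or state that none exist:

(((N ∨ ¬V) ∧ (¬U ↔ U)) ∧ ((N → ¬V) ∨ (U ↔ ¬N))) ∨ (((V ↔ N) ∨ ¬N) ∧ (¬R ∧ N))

U = True, V = True, R = False, N = True

  (((N ∨ ¬V) ∧ (¬U ↔ U)) ∧ ((N → ¬V) ∨ (U ↔ ¬N))) ∨ (((V ↔ N) ∨ ¬N) ∧ (¬R ∧ N)) = True
    ((N ∨ ¬V) ∧ (¬U ↔ U)) ∧ ((N → ¬V) ∨ (U ↔ ¬N)) = False
      (N ∨ ¬V) ∧ (¬U ↔ U) = False
        N ∨ ¬V = True
          ¬V = False
        ¬U ↔ U = False
          ¬U = False
      (N → ¬V) ∨ (U ↔ ¬N) = False
        N → ¬V = False
          ¬V = False
        U ↔ ¬N = False
          ¬N = False
    ((V ↔ N) ∨ ¬N) ∧ (¬R ∧ N) = True
      (V ↔ N) ∨ ¬N = True
        V ↔ N = True
        ¬N = False
      ¬R ∧ N = True
        ¬R = True
The formula evaluates to True.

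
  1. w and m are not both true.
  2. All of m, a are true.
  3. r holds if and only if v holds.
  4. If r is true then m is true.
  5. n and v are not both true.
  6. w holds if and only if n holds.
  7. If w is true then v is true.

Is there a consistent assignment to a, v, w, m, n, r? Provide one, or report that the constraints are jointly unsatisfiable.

a: True, v: True, w: False, m: True, n: False, r: True

  (1) w=F, m=T — not both ✓
  (2) {m, a}: all 2 true ✓
  (3) r=T, v=T — same ✓
  (4) r=T ⇒ m: T ✓
  (5) n=F, v=T — not both ✓
  (6) w=F, n=F — same ✓
  (7) w=F ⇒ v: vacuous ✓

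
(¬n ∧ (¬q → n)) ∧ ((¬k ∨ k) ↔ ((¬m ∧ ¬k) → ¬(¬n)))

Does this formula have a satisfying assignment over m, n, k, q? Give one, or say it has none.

m = True, n = False, k = False, q = True

  ¬n ∧ (¬q → n) = True
    ¬n = True
    ¬q → n = True
      ¬q = False
  (¬k ∨ k) ↔ ((¬m ∧ ¬k) → ¬(¬n)) = True
    ¬k ∨ k = True
      ¬k = True
    (¬m ∧ ¬k) → ¬(¬n) = True
      ¬m ∧ ¬k = False
        ¬m = False
        ¬k = True
      ¬(¬n) = False
        ¬n = True
Both conjuncts True, so the formula holds.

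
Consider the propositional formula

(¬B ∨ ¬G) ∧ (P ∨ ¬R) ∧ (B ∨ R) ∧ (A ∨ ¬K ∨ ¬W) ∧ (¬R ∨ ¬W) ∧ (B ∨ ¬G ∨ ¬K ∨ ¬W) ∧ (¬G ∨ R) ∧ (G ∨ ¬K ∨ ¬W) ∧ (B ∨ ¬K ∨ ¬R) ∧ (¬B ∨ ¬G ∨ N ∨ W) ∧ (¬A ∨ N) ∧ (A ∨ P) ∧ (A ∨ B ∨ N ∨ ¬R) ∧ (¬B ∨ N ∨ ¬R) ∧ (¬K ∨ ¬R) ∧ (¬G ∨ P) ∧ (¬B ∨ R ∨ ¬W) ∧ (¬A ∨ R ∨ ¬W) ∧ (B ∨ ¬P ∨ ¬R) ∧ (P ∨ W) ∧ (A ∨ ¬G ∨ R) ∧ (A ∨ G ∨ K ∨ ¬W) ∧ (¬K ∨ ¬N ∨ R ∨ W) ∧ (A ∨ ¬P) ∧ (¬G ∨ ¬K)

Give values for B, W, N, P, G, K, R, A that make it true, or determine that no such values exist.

Try B = False:
  (B ∨ R) forces R = True.
  (P ∨ ¬R) forces P = True.
  clause (B ∨ ¬P ∨ ¬R) is falsified — backtrack.
So B = True.
  then (¬B ∨ ¬G) forces G = False.
Try W = True:
  (¬R ∨ ¬W) forces R = False.
  clause (¬B ∨ R ∨ ¬W) is falsified — backtrack.
So W = False.
  then (P ∨ W) forces P = True.
  then (A ∨ ¬P) forces A = True.
  then (¬A ∨ N) forces N = True.
Try K = True:
  (¬K ∨ ¬R) forces R = False.
  clause (¬K ∨ ¬N ∨ R ∨ W) is falsified — backtrack.
So K = False.
Set R = False.
All clauses satisfied.

B = True, W = False, N = True, P = True, G = False, K = False, R = False, A = True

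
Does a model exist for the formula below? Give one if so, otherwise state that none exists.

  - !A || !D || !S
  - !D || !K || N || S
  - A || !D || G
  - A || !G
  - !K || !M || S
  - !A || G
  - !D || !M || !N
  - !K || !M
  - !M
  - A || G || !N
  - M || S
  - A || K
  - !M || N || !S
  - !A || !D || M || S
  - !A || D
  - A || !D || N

Unit clause (!M) forces M = False.
In (M || S) only S is left, so S = True.
Try K = False:
  (A || K) forces A = True.
  (!A || !D || !S) forces D = False.
  clause (!A || D) is falsified — backtrack.
So K = True.
Set N = False.
Set D = False.
  then (!A || D) forces A = False.
  then (A || !G) forces G = False.
All clauses satisfied.

K=T, S=T, M=F, N=F, D=F, G=F, A=F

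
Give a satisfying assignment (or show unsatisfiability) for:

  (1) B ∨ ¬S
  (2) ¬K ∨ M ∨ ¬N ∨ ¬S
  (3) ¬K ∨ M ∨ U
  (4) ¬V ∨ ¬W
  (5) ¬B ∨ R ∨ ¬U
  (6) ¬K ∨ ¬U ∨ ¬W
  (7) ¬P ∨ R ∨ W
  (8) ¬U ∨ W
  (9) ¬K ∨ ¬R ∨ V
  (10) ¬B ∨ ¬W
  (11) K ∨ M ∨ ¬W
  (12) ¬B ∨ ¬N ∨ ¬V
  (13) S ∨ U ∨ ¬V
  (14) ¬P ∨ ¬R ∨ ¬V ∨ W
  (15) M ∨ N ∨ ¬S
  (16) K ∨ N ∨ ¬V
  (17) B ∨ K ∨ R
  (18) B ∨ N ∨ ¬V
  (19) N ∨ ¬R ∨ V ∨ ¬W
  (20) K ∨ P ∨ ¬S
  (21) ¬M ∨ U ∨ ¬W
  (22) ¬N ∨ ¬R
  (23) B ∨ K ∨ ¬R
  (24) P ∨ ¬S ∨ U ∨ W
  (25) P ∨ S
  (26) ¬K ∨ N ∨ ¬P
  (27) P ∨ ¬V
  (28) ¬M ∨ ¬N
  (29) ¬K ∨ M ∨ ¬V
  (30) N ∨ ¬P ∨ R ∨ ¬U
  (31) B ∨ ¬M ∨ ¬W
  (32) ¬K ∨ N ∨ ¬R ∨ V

Set S = False.
  then (P ∨ S) forces P = True.
Set W = False.
  then (¬P ∨ R ∨ W) forces R = True.
  then (¬U ∨ W) forces U = False.
  then (S ∨ U ∨ ¬V) forces V = False.
  then (¬N ∨ ¬R) forces N = False.
  then (¬K ∨ N ∨ ¬P) forces K = False.
  then (B ∨ K ∨ ¬R) forces B = True.
Set M = False.
All clauses satisfied.

S=F; W=F; U=F; K=F; V=F; M=F; R=T; B=T; P=T; N=F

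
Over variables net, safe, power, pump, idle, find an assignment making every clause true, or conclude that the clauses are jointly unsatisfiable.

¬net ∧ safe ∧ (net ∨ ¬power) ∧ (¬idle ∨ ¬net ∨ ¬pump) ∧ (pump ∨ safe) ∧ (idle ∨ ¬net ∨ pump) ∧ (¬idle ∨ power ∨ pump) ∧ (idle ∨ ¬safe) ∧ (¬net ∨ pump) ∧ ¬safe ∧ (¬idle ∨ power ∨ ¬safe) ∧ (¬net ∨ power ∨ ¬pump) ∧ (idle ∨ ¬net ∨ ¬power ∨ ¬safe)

Case safe = True:
  Clause (¬safe) is falsified — contradiction.
Case safe = False:
  Clause (safe) is falsified — contradiction.
Both cases fail, so the formula is unsatisfiable.

Unsatisfiable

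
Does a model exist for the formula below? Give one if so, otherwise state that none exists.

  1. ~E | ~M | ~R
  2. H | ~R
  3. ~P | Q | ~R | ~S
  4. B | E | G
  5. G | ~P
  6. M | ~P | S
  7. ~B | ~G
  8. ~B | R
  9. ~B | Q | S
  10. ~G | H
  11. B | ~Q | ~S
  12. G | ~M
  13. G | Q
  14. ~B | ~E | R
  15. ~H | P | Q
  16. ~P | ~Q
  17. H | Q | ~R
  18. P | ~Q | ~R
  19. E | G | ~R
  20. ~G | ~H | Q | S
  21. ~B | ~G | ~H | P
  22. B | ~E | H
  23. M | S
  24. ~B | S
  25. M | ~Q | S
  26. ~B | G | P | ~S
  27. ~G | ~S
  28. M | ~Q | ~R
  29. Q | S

Set P = False.
Set G = True.
  then (~B | ~G) forces B = False.
  then (~G | H) forces H = True.
  then (~H | P | Q) forces Q = True.
  then (P | ~Q | ~R) forces R = False.
  then (~G | ~S) forces S = False.
  then (M | S) forces M = True.
Set E = False.
All clauses satisfied.

P=F, G=T, E=F, Q=T, R=F, B=F, S=F, M=T, H=T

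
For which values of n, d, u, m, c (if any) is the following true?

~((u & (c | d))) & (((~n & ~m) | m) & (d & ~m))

n: False, d: True, u: False, m: False, c: True

  ~((u & (c | d))) = True
    u & (c | d) = False
      c | d = True
  ((~n & ~m) | m) & (d & ~m) = True
    (~n & ~m) | m = True
      ~n & ~m = True
        ~n = True
        ~m = True
    d & ~m = True
      ~m = True
Both conjuncts True, so the formula holds.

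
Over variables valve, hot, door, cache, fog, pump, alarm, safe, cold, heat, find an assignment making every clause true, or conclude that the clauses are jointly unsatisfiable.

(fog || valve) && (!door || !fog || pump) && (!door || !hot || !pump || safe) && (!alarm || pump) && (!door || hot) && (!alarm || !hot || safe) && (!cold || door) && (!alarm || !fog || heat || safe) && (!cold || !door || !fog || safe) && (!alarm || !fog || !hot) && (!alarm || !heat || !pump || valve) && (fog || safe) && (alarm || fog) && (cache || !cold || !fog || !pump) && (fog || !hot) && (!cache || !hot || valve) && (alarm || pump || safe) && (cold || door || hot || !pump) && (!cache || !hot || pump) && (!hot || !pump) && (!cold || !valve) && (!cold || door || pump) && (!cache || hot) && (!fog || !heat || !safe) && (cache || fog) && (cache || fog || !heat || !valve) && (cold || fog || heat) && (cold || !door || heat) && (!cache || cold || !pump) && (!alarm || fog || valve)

valve = False, hot = False, door = False, cache = False, fog = True, pump = False, alarm = False, safe = True, cold = False, heat = False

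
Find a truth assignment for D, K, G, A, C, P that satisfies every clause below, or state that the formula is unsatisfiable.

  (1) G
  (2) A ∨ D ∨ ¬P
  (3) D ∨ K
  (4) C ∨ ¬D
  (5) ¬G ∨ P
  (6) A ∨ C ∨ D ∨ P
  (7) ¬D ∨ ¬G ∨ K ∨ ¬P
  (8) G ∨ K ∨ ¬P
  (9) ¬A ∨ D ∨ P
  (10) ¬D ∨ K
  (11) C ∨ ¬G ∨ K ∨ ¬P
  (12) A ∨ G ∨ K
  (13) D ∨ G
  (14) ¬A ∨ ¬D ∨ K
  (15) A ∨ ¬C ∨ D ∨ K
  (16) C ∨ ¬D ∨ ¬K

D: True, K: True, G: True, A: True, C: True, P: True

Unit clause (G) forces G = True.
In (¬G ∨ P) only P is left, so P = True.
Set D = True.
  then (C ∨ ¬D) forces C = True.
  then (¬D ∨ ¬G ∨ K ∨ ¬P) forces K = True.
Set A = True.
All clauses satisfied.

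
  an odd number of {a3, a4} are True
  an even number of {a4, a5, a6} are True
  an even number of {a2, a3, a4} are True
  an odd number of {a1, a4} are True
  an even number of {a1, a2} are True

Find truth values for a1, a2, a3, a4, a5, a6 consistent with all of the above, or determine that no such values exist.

a1=T; a2=T; a3=T; a4=F; a5=F; a6=F

{a3, a4}: 1 true → odd ✓
{a4, a5, a6}: 0 true → even ✓
{a2, a3, a4}: 2 true → even ✓
{a1, a4}: 1 true → odd ✓
{a1, a2}: 2 true → even ✓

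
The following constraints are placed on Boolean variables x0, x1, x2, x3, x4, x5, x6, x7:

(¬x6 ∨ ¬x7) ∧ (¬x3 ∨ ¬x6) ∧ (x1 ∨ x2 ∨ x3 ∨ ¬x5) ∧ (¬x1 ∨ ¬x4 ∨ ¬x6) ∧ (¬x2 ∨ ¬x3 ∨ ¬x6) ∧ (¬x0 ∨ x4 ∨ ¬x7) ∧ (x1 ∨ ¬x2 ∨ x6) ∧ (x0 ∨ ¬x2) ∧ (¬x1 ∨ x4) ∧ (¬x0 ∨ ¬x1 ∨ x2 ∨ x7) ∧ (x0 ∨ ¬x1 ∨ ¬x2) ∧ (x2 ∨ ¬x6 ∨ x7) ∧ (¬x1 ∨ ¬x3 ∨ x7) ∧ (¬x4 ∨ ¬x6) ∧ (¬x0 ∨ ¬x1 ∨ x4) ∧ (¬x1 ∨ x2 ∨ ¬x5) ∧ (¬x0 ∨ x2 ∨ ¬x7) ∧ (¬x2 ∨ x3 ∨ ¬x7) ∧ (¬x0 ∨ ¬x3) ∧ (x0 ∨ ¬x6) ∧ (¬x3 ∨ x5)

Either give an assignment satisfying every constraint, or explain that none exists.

Set x0 = True.
  then (¬x0 ∨ ¬x3) forces x3 = False.
Set x1 = False.
Set x2 = True.
  then (x1 ∨ ¬x2 ∨ x6) forces x6 = True.
  then (¬x4 ∨ ¬x6) forces x4 = False.
  then (¬x2 ∨ x3 ∨ ¬x7) forces x7 = False.
Set x5 = True.
All clauses satisfied.

x0: True; x1: False; x2: True; x3: False; x4: False; x5: True; x6: True; x7: False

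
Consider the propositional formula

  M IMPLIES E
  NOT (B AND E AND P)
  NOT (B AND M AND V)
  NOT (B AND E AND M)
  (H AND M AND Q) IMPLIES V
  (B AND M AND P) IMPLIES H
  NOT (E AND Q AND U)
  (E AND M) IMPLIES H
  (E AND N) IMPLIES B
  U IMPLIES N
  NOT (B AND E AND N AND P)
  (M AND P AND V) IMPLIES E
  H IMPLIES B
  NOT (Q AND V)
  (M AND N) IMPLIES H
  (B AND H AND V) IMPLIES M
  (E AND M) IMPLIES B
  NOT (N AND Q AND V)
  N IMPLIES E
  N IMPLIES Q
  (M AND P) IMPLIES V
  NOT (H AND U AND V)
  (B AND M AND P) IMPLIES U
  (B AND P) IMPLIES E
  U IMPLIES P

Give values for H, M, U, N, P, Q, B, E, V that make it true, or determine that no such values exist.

Set H = False.
Try M = True:
  (E OR NOT M) forces E = True.
  clause (NOT E OR H OR NOT M) is falsified — backtrack.
So M = False.
Try U = True:
  (P OR NOT U) forces P = True.
  (N OR NOT U) forces N = True.
  (E OR NOT N) forces E = True.
  (B OR NOT E OR NOT N) forces B = True.
  clause (NOT B OR NOT E OR NOT N OR NOT P) is falsified — backtrack.
So U = False.
Set N = False.
Set P = False.
Set Q = False.
Set B = True.
Set E = False.
Set V = False.
All clauses satisfied.

H = False, M = False, U = False, N = False, P = False, Q = False, B = True, E = False, V = False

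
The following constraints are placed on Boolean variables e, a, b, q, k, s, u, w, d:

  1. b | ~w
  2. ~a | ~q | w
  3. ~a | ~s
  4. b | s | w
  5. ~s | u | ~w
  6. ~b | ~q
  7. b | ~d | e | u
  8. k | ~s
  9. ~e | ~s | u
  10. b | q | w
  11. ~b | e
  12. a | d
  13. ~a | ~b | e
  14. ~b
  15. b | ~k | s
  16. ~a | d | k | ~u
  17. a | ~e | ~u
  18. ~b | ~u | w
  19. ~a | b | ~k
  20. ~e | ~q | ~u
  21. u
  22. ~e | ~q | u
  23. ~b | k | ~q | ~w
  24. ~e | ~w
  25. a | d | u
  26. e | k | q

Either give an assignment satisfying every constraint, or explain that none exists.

e=F, a=F, b=F, q=T, k=T, s=T, u=T, w=F, d=T

Unit clause (~b) forces b = False.
Unit clause (u) forces u = True.
In (b | ~w) only ~w is left, so w = False.
In (b | s | w) only s is left, so s = True.
In (k | ~s) only k is left, so k = True.
In (b | q | w) only q is left, so q = True.
In (~a | b | ~k) only ~a is left, so a = False.
In (~e | ~q | ~u) only ~e is left, so e = False.
In (a | d) only d is left, so d = True.
All clauses satisfied.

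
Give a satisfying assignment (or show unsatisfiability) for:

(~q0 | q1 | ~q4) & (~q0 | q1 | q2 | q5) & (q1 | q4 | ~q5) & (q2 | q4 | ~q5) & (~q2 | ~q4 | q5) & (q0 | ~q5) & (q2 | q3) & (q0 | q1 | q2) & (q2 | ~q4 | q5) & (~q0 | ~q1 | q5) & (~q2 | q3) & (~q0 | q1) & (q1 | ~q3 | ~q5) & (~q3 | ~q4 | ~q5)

q0=F; q1=T; q2=T; q3=T; q4=F; q5=F

Set q0 = False.
  then (q0 | ~q5) forces q5 = False.
Set q1 = True.
Set q2 = True.
  then (~q2 | ~q4 | q5) forces q4 = False.
  then (~q2 | q3) forces q3 = True.
All clauses satisfied.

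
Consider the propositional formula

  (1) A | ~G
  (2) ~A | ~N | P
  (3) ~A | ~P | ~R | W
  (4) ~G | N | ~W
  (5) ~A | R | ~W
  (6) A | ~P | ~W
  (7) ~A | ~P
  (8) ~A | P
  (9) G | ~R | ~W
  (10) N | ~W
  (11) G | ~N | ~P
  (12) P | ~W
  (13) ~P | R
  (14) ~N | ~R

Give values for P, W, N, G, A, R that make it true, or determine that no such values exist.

P=F; W=F; N=F; G=F; A=F; R=T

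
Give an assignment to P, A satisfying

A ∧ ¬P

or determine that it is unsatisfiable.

P = False; A = True

  ¬P = True
Both conjuncts True, so the formula holds.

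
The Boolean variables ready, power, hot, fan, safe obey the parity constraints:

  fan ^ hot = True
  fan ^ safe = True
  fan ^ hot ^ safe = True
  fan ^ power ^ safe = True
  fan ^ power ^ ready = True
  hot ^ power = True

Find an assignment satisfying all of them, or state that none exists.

Adding constraints 3, 4, 6 mod 2: every variable appears an even number of times on the left, so the left side is 0.
But the right sides sum to 1 (mod 2). 0 ≠ 1 — the system is inconsistent.

Unsatisfiable — no assignment works.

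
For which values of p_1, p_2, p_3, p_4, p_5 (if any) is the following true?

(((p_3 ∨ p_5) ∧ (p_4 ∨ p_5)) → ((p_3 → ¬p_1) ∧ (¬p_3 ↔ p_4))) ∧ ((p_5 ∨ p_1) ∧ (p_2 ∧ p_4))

p_1=F, p_2=T, p_3=F, p_4=T, p_5=T

  ((p_3 ∨ p_5) ∧ (p_4 ∨ p_5)) → ((p_3 → ¬p_1) ∧ (¬p_3 ↔ p_4)) = True
    (p_3 ∨ p_5) ∧ (p_4 ∨ p_5) = True
      p_3 ∨ p_5 = True
      p_4 ∨ p_5 = True
    (p_3 → ¬p_1) ∧ (¬p_3 ↔ p_4) = True
      p_3 → ¬p_1 = True
        ¬p_1 = True
      ¬p_3 ↔ p_4 = True
        ¬p_3 = True
  (p_5 ∨ p_1) ∧ (p_2 ∧ p_4) = True
    p_5 ∨ p_1 = True
    p_2 ∧ p_4 = True
Both conjuncts True, so the formula holds.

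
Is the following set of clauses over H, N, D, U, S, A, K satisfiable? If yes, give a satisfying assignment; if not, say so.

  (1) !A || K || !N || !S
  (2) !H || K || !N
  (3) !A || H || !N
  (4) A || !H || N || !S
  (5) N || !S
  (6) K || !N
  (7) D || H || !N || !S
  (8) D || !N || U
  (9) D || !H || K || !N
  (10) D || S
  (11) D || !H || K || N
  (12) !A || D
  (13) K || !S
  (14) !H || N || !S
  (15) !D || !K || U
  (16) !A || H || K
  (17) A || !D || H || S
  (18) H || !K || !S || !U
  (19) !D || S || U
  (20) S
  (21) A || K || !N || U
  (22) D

Unit clause (S) forces S = True.
Unit clause (D) forces D = True.
In (N || !S) only N is left, so N = True.
In (K || !N) only K is left, so K = True.
In (!D || !K || U) only U is left, so U = True.
In (H || !K || !S || !U) only H is left, so H = True.
Set A = False.
All clauses satisfied.

H: True; N: True; D: True; U: True; S: True; A: False; K: True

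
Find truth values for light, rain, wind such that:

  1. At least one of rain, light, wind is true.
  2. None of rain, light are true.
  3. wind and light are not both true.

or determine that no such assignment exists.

light = False; rain = False; wind = True

  (1) {rain, light, wind}: 1 true — at least one ✓
  (2) {rain, light}: 0 true — none ✓
  (3) wind=T, light=F — not both ✓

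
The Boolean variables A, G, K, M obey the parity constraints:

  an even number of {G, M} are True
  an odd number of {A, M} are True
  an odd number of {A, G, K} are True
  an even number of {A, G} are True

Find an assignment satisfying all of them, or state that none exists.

Unsatisfiable — no assignment works.

Adding constraints 1, 2, 4 mod 2: every variable appears an even number of times on the left, so the left side is 0.
But the right sides sum to 1 (mod 2). 0 ≠ 1 — the system is inconsistent.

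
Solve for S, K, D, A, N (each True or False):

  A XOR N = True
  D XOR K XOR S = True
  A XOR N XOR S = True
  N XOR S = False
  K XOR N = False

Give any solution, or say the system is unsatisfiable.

S = False, K = False, D = True, A = True, N = False

A XOR N = T XOR F = True ✓
D XOR K XOR S = T XOR F XOR F = True ✓
A XOR N XOR S = T XOR F XOR F = True ✓
N XOR S = F XOR F = False ✓
K XOR N = F XOR F = False ✓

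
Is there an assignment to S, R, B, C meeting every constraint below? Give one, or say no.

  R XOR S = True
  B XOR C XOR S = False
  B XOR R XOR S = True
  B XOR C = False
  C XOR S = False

S: False, R: True, B: False, C: False

R XOR S = T XOR F = True ✓
B XOR C XOR S = F XOR F XOR F = False ✓
B XOR R XOR S = F XOR T XOR F = True ✓
B XOR C = F XOR F = False ✓
C XOR S = F XOR F = False ✓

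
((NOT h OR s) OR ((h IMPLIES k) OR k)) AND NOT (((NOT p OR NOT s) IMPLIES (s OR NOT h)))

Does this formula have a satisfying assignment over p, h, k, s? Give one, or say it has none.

p: True, h: True, k: True, s: False

  (NOT h OR s) OR ((h IMPLIES k) OR k) = True
    NOT h OR s = False
      NOT h = False
    (h IMPLIES k) OR k = True
      h IMPLIES k = True
  NOT (((NOT p OR NOT s) IMPLIES (s OR NOT h))) = True
    (NOT p OR NOT s) IMPLIES (s OR NOT h) = False
      NOT p OR NOT s = True
        NOT p = False
        NOT s = True
      s OR NOT h = False
        NOT h = False
Both conjuncts True, so the formula holds.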